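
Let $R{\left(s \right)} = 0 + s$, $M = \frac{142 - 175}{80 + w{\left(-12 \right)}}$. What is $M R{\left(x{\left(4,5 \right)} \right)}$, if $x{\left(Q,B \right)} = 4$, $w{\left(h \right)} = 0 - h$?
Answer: $- \frac{33}{23} \approx -1.4348$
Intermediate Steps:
$w{\left(h \right)} = - h$
$M = - \frac{33}{92}$ ($M = \frac{142 - 175}{80 - -12} = - \frac{33}{80 + 12} = - \frac{33}{92} \approx -0.3587$)
$R{\left(s \right)} = s$
$M R{\left(x{\left(4,5 \right)} \right)} = \left(- \frac{33}{92}\right) 4 = - \frac{33}{23}$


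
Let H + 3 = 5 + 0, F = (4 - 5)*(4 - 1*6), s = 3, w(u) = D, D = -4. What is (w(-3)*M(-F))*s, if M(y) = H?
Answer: -24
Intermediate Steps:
w(u) = -4
F = 2 (F = -(4 - 6) = -1*(-2) = 2)
H = 2 (H = -3 + (5 + 0) = -3 + 5 = 2)
M(y) = 2
(w(-3)*M(-F))*s = -4*2*3 = -8*3 = -24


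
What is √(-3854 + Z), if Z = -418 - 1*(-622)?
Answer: 5*I*√146 ≈ 60.415*I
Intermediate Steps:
Z = 204 (Z = -418 + 622 = 204)
√(-3854 + Z) = √(-3854 + 204) = √(-3650) = 5*I*√146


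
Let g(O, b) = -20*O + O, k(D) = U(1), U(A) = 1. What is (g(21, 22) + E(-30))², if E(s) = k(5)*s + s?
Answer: 210681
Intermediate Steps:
k(D) = 1
g(O, b) = -19*O
E(s) = 2*s (E(s) = 1*s + s = s + s = 2*s)
(g(21, 22) + E(-30))² = (-19*21 + 2*(-30))² = (-399 - 60)² = (-459)² = 210681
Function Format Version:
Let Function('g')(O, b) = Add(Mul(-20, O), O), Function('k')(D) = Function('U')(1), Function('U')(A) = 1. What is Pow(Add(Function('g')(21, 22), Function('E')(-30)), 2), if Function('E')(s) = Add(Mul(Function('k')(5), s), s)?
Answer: 210681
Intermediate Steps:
Function('k')(D) = 1
Function('g')(O, b) = Mul(-19, O)
Function('E')(s) = Mul(2, s) (Function('E')(s) = Add(Mul(1, s), s) = Add(s, s) = Mul(2, s))
Pow(Add(Function('g')(21, 22), Function('E')(-30)), 2) = Pow(Add(Mul(-19, 21), Mul(2, -30)), 2) = Pow(Add(-399, -60), 2) = Pow(-459, 2) = 210681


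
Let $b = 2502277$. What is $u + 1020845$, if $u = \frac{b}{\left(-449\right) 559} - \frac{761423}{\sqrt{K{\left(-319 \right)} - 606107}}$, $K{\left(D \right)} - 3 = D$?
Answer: $\frac{570646782}{559} + \frac{761423 i \sqrt{606423}}{606423} \approx 1.0208 \cdot 10^{6} + 977.77 i$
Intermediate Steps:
$K{\left(D \right)} = 3 + D$
$u = - \frac{5573}{559} + \frac{761423 i \sqrt{606423}}{606423}$ ($u = \frac{2502277}{\left(-449\right) 559} - \frac{761423}{\sqrt{\left(3 - 319\right) - 606107}} = \frac{2502277}{-250991} - \frac{761423}{\sqrt{-316 - 606107}} = 2502277 \left(- \frac{1}{250991}\right) - \frac{761423}{\sqrt{-606423}} = - \frac{5573}{559} - \frac{761423}{i \sqrt{606423}} = - \frac{5573}{559} - 761423 \left(- \frac{i \sqrt{606423}}{606423}\right) = - \frac{5573}{559} + \frac{761423 i \sqrt{606423}}{606423} \approx -9.9696 + 977.77 i$)
$u + 1020845 = \left(- \frac{5573}{559} + \frac{761423 i \sqrt{606423}}{606423}\right) + 1020845 = \frac{570646782}{559} + \frac{761423 i \sqrt{606423}}{606423}$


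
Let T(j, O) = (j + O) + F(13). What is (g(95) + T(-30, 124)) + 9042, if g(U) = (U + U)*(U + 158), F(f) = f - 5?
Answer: 57214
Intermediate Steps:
F(f) = -5 + f
T(j, O) = 8 + O + j (T(j, O) = (j + O) + (-5 + 13) = (O + j) + 8 = 8 + O + j)
g(U) = 2*U*(158 + U) (g(U) = (2*U)*(158 + U) = 2*U*(158 + U))
(g(95) + T(-30, 124)) + 9042 = (2*95*(158 + 95) + (8 + 124 - 30)) + 9042 = (2*95*253 + 102) + 9042 = (48070 + 102) + 9042 = 48172 + 9042 = 57214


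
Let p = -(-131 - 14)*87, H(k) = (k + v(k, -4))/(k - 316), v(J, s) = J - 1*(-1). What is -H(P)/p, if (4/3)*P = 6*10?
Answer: 91/3418665 ≈ 2.6619e-5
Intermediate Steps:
v(J, s) = 1 + J (v(J, s) = J + 1 = 1 + J)
P = 45 (P = 3*(6*10)/4 = (3/4)*60 = 45)
H(k) = (1 + 2*k)/(-316 + k) (H(k) = (k + (1 + k))/(k - 316) = (1 + 2*k)/(-316 + k))
p = 12615 (p = -(-145)*87 = -1*(-12615) = 12615)
-H(P)/p = -(1 + 2*45)/(-316 + 45)/12615 = -(1 + 90)/(-271)/12615 = -(-1/271*91)/12615 = -(-91)/(271*12615) = -1*(-91/3418665) = 91/3418665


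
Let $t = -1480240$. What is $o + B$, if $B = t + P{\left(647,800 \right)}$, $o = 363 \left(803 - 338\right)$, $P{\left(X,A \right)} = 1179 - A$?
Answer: $-1311066$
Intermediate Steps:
$o = 168795$ ($o = 363 \cdot 465 = 168795$)
$B = -1479861$ ($B = -1480240 + \left(1179 - 800\right) = -1480240 + 379 = -1479861$)
$o + B = 168795 - 1479861 = -1311066$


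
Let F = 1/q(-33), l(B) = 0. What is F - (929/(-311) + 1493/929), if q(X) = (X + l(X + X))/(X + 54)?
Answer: 2363465/3178109 ≈ 0.74367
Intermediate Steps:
q(X) = X/(54 + X) (q(X) = (X + 0)/(X + 54) = X/(54 + X))
F = -7/11 (F = 1/(-33/(54 - 33)) = 1/(-33/21) = 1/(-33*1/21) = 1/(-11/7) = -7/11 ≈ -0.63636)
F - (929/(-311) + 1493/929) = -7/11 - (929/(-311) + 1493/929) = -7/11 - (929*(-1/311) + 1493*(1/929)) = -7/11 - (-929/311 + 1493/929) = -7/11 - 1*(-398718/288919) = -7/11 + 398718/288919 = 2363465/3178109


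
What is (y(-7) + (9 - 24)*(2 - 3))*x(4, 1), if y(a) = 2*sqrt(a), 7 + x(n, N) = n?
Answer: -45 - 6*I*sqrt(7) ≈ -45.0 - 15.875*I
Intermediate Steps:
x(n, N) = -7 + n
(y(-7) + (9 - 24)*(2 - 3))*x(4, 1) = (2*sqrt(-7) + (9 - 24)*(2 - 3))*(-7 + 4) = (2*(I*sqrt(7)) - 15*(-1))*(-3) = (2*I*sqrt(7) + 15)*(-3) = (15 + 2*I*sqrt(7))*(-3) = -45 - 6*I*sqrt(7)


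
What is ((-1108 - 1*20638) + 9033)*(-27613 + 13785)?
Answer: 175795364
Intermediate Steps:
((-1108 - 1*20638) + 9033)*(-27613 + 13785) = ((-1108 - 20638) + 9033)*(-13828) = (-21746 + 9033)*(-13828) = -12713*(-13828) = 175795364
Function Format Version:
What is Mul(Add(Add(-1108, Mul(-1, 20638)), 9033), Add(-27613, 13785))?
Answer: 175795364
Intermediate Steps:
Mul(Add(Add(-1108, Mul(-1, 20638)), 9033), Add(-27613, 13785)) = Mul(Add(Add(-1108, -20638), 9033), -13828) = Mul(Add(-21746, 9033), -13828) = Mul(-12713, -13828) = 175795364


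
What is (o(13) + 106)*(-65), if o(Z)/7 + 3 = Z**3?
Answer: -1005160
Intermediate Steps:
o(Z) = -21 + 7*Z**3
(o(13) + 106)*(-65) = ((-21 + 7*13**3) + 106)*(-65) = ((-21 + 7*2197) + 106)*(-65) = ((-21 + 15379) + 106)*(-65) = (15358 + 106)*(-65) = 15464*(-65) = -1005160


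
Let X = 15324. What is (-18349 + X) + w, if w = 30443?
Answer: 27418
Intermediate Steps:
(-18349 + X) + w = (-18349 + 15324) + 30443 = -3025 + 30443 = 27418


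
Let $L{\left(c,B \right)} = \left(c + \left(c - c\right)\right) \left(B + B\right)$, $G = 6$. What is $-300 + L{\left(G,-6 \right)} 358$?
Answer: $-26076$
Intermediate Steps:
$L{\left(c,B \right)} = 2 B c$ ($L{\left(c,B \right)} = \left(c + 0\right) 2 B = c 2 B = 2 B c$)
$-300 + L{\left(G,-6 \right)} 358 = -300 + 2 \left(-6\right) 6 \cdot 358 = -300 - 25776 = -26076$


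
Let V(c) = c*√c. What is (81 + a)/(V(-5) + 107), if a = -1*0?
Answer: 963/1286 + 45*I*√5/1286 ≈ 0.74883 + 0.078245*I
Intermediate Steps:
V(c) = c^(3/2)
a = 0
(81 + a)/(V(-5) + 107) = (81 + 0)/((-5)^(3/2) + 107) = 81/(-5*I*√5 + 107) = 81/(107 - 5*I*√5)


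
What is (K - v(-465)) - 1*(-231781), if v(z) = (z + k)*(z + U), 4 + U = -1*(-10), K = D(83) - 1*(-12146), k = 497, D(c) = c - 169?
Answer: 258529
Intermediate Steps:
D(c) = -169 + c
K = 12060 (K = (-169 + 83) - 1*(-12146) = -86 + 12146 = 12060)
U = 6 (U = -4 - 1*(-10) = -4 + 10 = 6)
v(z) = (6 + z)*(497 + z) (v(z) = (z + 497)*(z + 6) = (497 + z)*(6 + z) = (6 + z)*(497 + z))
(K - v(-465)) - 1*(-231781) = (12060 - (2982 + (-465)² + 503*(-465))) - 1*(-231781) = (12060 - (2982 + 216225 - 233895)) + 231781 = (12060 - 1*(-14688)) + 231781 = (12060 + 14688) + 231781 = 26748 + 231781 = 258529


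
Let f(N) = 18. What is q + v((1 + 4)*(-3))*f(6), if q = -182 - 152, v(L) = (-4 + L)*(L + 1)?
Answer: 4454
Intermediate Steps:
v(L) = (1 + L)*(-4 + L) (v(L) = (-4 + L)*(1 + L) = (1 + L)*(-4 + L))
q = -334
q + v((1 + 4)*(-3))*f(6) = -334 + (-4 + ((1 + 4)*(-3))² - 3*(1 + 4)*(-3))*18 = -334 + (-4 + (5*(-3))² - 15*(-3))*18 = -334 + (-4 + (-15)² - 3*(-15))*18 = -334 + (-4 + 225 + 45)*18 = -334 + 266*18 = -334 + 4788 = 4454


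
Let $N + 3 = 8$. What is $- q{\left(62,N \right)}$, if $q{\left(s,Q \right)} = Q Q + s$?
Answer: $-87$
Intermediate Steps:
$N = 5$ ($N = -3 + 8 = 5$)
$q{\left(s,Q \right)} = s + Q^{2}$ ($q{\left(s,Q \right)} = Q^{2} + s = s + Q^{2}$)
$- q{\left(62,N \right)} = - (62 + 5^{2}) = - (62 + 25) = \left(-1\right) 87 = -87$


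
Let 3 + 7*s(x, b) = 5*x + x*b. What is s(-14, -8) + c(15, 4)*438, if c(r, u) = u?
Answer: 12303/7 ≈ 1757.6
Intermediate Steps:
s(x, b) = -3/7 + 5*x/7 + b*x/7 (s(x, b) = -3/7 + (5*x + x*b)/7 = -3/7 + (5*x + b*x)/7 = -3/7 + (5*x/7 + b*x/7) = -3/7 + 5*x/7 + b*x/7)
s(-14, -8) + c(15, 4)*438 = (-3/7 + (5/7)*(-14) + (⅐)*(-8)*(-14)) + 4*438 = (-3/7 - 10 + 16) + 1752 = 39/7 + 1752 = 12303/7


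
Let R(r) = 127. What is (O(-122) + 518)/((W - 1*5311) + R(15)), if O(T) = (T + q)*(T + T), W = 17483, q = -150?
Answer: 66886/12299 ≈ 5.4383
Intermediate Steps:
O(T) = 2*T*(-150 + T) (O(T) = (T - 150)*(T + T) = (-150 + T)*(2*T) = 2*T*(-150 + T))
(O(-122) + 518)/((W - 1*5311) + R(15)) = (2*(-122)*(-150 - 122) + 518)/((17483 - 1*5311) + 127) = (2*(-122)*(-272) + 518)/((17483 - 5311) + 127) = (66368 + 518)/(12172 + 127) = 66886/12299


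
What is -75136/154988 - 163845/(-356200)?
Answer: -68471717/2760336280 ≈ -0.024806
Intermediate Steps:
-75136/154988 - 163845/(-356200) = -75136*1/154988 - 163845*(-1/356200) = -18784/38747 + 32769/71240 = -68471717/2760336280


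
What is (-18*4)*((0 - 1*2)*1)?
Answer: 144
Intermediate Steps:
(-18*4)*((0 - 1*2)*1) = -72*(0 - 2) = -(-144) = -72*(-2) = 144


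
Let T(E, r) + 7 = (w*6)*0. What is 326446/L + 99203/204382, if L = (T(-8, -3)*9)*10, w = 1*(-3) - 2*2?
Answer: -33328594241/64380330 ≈ -517.68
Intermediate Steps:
w = -7 (w = -3 - 4 = -7)
T(E, r) = -7 (T(E, r) = -7 - 7*6*0 = -7 - 42*0 = -7 + 0 = -7)
L = -630 (L = -7*9*10 = -63*10 = -630)
326446/L + 99203/204382 = 326446/(-630) + 99203/204382 = 326446*(-1/630) + 99203*(1/204382) = -163223/315 + 99203/204382 = -33328594241/64380330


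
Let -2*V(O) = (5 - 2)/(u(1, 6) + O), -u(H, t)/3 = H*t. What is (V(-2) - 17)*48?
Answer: -4062/5 ≈ -812.40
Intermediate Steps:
u(H, t) = -3*H*t
V(O) = -3/(2*(-18 + O)) (V(O) = -(5 - 2)/(2*(-3*1*6 + O)) = -3/(2*(-18 + O)))
(V(-2) - 17)*48 = (-3/(-36 + 2*(-2)) - 17)*48 = (-3/(-36 - 4) - 17)*48 = (-3/(-40) - 17)*48 = (-3*(-1/40) - 17)*48 = (3/40 - 17)*48 = -677/40*48 = -4062/5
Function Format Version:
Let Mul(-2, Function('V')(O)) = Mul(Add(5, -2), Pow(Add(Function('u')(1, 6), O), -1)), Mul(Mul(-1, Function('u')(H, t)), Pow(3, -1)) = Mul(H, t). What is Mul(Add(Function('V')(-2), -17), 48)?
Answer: Rational(-4062, 5) ≈ -812.40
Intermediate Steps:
Function('u')(H, t) = Mul(-3, H, t) (Function('u')(H, t) = Mul(-3, Mul(H, t)) = Mul(-3, H, t))
Function('V')(O) = Mul(Rational(-3, 2), Pow(Add(-18, O), -1)) (Function('V')(O) = Mul(Rational(-1, 2), Mul(Add(5, -2), Pow(Add(Mul(-3, 1, 6), O), -1))) = Mul(Rational(-1, 2), Mul(3, Pow(Add(-18, O), -1))) = Mul(Rational(-3, 2), Pow(Add(-18, O), -1)))
Mul(Add(Function('V')(-2), -17), 48) = Mul(Add(Mul(-3, Pow(Add(-36, Mul(2, -2)), -1)), -17), 48) = Mul(Add(Mul(-3, Pow(Add(-36, -4), -1)), -17), 48) = Mul(Add(Mul(-3, Pow(-40, -1)), -17), 48) = Mul(Add(Mul(-3, Rational(-1, 40)), -17), 48) = Mul(Add(Rational(3, 40), -17), 48) = Mul(Rational(-677, 40), 48) = Rational(-4062, 5)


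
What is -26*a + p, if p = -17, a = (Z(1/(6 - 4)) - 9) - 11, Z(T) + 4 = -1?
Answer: 633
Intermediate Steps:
Z(T) = -5 (Z(T) = -4 - 1 = -5)
a = -25 (a = (-5 - 9) - 11 = -14 - 11 = -25)
-26*a + p = -26*(-25) - 17 = 650 - 17 = 633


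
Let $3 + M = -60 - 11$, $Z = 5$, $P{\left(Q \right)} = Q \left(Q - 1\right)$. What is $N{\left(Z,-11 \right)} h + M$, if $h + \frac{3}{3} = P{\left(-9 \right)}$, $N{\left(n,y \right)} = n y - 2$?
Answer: $-5147$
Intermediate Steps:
$P{\left(Q \right)} = Q \left(-1 + Q\right)$
$N{\left(n,y \right)} = -2 + n y$
$h = 89$ ($h = -1 - 9 \left(-1 - 9\right) = -1 - -90 = -1 + 90 = 89$)
$M = -74$ ($M = -3 - 71 = -74$)
$N{\left(Z,-11 \right)} h + M = \left(-2 + 5 \left(-11\right)\right) 89 - 74 = \left(-2 - 55\right) 89 - 74 = \left(-57\right) 89 - 74 = -5073 - 74 = -5147$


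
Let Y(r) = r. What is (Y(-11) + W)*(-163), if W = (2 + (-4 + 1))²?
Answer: 1630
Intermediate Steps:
W = 1 (W = (2 - 3)² = (-1)² = 1)
(Y(-11) + W)*(-163) = (-11 + 1)*(-163) = -10*(-163) = 1630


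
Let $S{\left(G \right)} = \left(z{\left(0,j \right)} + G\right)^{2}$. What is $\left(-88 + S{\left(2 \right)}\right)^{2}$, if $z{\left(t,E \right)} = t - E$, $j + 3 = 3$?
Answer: $7056$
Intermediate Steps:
$j = 0$ ($j = -3 + 3 = 0$)
$S{\left(G \right)} = G^{2}$ ($S{\left(G \right)} = \left(\left(0 - 0\right) + G\right)^{2} = \left(\left(0 + 0\right) + G\right)^{2} = \left(0 + G\right)^{2} = G^{2}$)
$\left(-88 + S{\left(2 \right)}\right)^{2} = \left(-88 + 2^{2}\right)^{2} = \left(-88 + 4\right)^{2} = \left(-84\right)^{2} = 7056$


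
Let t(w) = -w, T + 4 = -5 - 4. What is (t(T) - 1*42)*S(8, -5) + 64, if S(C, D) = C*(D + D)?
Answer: 2384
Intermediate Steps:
S(C, D) = 2*C*D (S(C, D) = C*(2*D) = 2*C*D)
T = -13 (T = -4 + (-5 - 4) = -4 - 9 = -13)
(t(T) - 1*42)*S(8, -5) + 64 = (-1*(-13) - 1*42)*(2*8*(-5)) + 64 = (13 - 42)*(-80) + 64 = -29*(-80) + 64 = 2320 + 64 = 2384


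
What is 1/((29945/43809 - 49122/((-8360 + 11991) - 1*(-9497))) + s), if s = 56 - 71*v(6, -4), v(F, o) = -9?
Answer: 95854092/66325449317 ≈ 0.0014452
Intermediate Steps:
s = 695 (s = 56 - 71*(-9) = 56 + 639 = 695)
1/((29945/43809 - 49122/((-8360 + 11991) - 1*(-9497))) + s) = 1/((29945/43809 - 49122/((-8360 + 11991) - 1*(-9497))) + 695) = 1/((29945*(1/43809) - 49122/(3631 + 9497)) + 695) = 1/((29945/43809 - 49122/13128) + 695) = 1/((29945/43809 - 49122*1/13128) + 695) = 1/((29945/43809 - 8187/2188) + 695) = 1/(-293144623/95854092 + 695) = 1/(66325449317/95854092) = 95854092/66325449317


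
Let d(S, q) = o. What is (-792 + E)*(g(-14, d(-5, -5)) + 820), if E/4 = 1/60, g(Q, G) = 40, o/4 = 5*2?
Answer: -2043188/3 ≈ -6.8106e+5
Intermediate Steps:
o = 40 (o = 4*(5*2) = 4*10 = 40)
d(S, q) = 40
E = 1/15 (E = 4/60 = 4*(1/60) = 1/15 ≈ 0.066667)
(-792 + E)*(g(-14, d(-5, -5)) + 820) = (-792 + 1/15)*(40 + 820) = -11879/15*860 = -2043188/3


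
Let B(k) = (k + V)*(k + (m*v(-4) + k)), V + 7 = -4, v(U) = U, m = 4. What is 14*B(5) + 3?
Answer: 507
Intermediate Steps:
V = -11 (V = -7 - 4 = -11)
B(k) = (-16 + 2*k)*(-11 + k) (B(k) = (k - 11)*(k + (4*(-4) + k)) = (-11 + k)*(k + (-16 + k)) = (-11 + k)*(-16 + 2*k) = (-16 + 2*k)*(-11 + k))
14*B(5) + 3 = 14*(176 - 38*5 + 2*5**2) + 3 = 14*(176 - 190 + 2*25) + 3 = 14*(176 - 190 + 50) + 3 = 14*36 + 3 = 504 + 3 = 507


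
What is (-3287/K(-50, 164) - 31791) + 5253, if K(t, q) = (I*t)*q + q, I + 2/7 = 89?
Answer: -135106314967/5091052 ≈ -26538.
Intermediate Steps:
I = 621/7 (I = -2/7 + 89 = 621/7 ≈ 88.714)
K(t, q) = q + 621*q*t/7 (K(t, q) = (621*t/7)*q + q = 621*q*t/7 + q = q + 621*q*t/7)
(-3287/K(-50, 164) - 31791) + 5253 = (-3287*7/(164*(7 + 621*(-50))) - 31791) + 5253 = (-3287*7/(164*(7 - 31050)) - 31791) + 5253 = (-3287/((⅐)*164*(-31043)) - 31791) + 5253 = (-3287/(-5091052/7) - 31791) + 5253 = (-3287*(-7/5091052) - 31791) + 5253 = (23009/5091052 - 31791) + 5253 = -161849611123/5091052 + 5253 = -135106314967/5091052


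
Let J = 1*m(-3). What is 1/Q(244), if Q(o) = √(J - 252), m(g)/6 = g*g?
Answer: -I*√22/66 ≈ -0.071067*I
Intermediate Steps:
m(g) = 6*g² (m(g) = 6*(g*g) = 6*g²)
J = 54 (J = 1*(6*(-3)²) = 1*(6*9) = 1*54 = 54)
Q(o) = 3*I*√22 (Q(o) = √(54 - 252) = √(-198) = 3*I*√22)
1/Q(244) = 1/(3*I*√22) = -I*√22/66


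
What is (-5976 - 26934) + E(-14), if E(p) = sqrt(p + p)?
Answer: -32910 + 2*I*sqrt(7) ≈ -32910.0 + 5.2915*I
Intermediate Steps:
E(p) = sqrt(2)*sqrt(p) (E(p) = sqrt(2*p) = sqrt(2)*sqrt(p))
(-5976 - 26934) + E(-14) = (-5976 - 26934) + sqrt(2)*sqrt(-14) = -32910 + sqrt(2)*(I*sqrt(14)) = -32910 + 2*I*sqrt(7)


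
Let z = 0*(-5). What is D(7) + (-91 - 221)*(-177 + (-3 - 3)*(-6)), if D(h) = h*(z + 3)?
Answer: 44013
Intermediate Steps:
z = 0
D(h) = 3*h (D(h) = h*(0 + 3) = h*3 = 3*h)
D(7) + (-91 - 221)*(-177 + (-3 - 3)*(-6)) = 3*7 + (-91 - 221)*(-177 + (-3 - 3)*(-6)) = 21 - 312*(-177 - 6*(-6)) = 21 - 312*(-177 + 36) = 21 - 312*(-141) = 21 + 43992 = 44013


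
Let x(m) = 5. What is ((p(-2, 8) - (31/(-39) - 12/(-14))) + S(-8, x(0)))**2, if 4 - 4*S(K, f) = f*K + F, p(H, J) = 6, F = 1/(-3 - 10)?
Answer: 342879289/1192464 ≈ 287.54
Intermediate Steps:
F = -1/13 (F = 1/(-13) = -1/13 ≈ -0.076923)
S(K, f) = 53/52 - K*f/4 (S(K, f) = 1 - (f*K - 1/13)/4 = 1 - (K*f - 1/13)/4 = 1 - (-1/13 + K*f)/4 = 1 + (1/52 - K*f/4) = 53/52 - K*f/4)
((p(-2, 8) - (31/(-39) - 12/(-14))) + S(-8, x(0)))**2 = ((6 - (31/(-39) - 12/(-14))) + (53/52 - 1/4*(-8)*5))**2 = ((6 - (31*(-1/39) - 12*(-1/14))) + (53/52 + 10))**2 = ((6 - (-31/39 + 6/7)) + 573/52)**2 = ((6 - 1*17/273) + 573/52)**2 = ((6 - 17/273) + 573/52)**2 = (1621/273 + 573/52)**2 = (18517/1092)**2 = 342879289/1192464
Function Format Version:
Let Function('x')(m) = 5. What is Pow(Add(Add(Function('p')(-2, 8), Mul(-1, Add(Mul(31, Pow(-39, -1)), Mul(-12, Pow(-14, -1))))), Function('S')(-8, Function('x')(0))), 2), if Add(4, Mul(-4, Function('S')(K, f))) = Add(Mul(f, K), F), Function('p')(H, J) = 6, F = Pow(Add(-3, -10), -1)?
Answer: Rational(342879289, 1192464) ≈ 287.54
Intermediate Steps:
F = Rational(-1, 13) (F = Pow(-13, -1) = Rational(-1, 13) ≈ -0.076923)
Function('S')(K, f) = Add(Rational(53, 52), Mul(Rational(-1, 4), K, f)) (Function('S')(K, f) = Add(1, Mul(Rational(-1, 4), Add(Mul(f, K), Rational(-1, 13)))) = Add(1, Mul(Rational(-1, 4), Add(Mul(K, f), Rational(-1, 13)))) = Add(1, Mul(Rational(-1, 4), Add(Rational(-1, 13), Mul(K, f)))) = Add(1, Add(Rational(1, 52), Mul(Rational(-1, 4), K, f))) = Add(Rational(53, 52), Mul(Rational(-1, 4), K, f)))
Pow(Add(Add(Function('p')(-2, 8), Mul(-1, Add(Mul(31, Pow(-39, -1)), Mul(-12, Pow(-14, -1))))), Function('S')(-8, Function('x')(0))), 2) = Pow(Add(Add(6, Mul(-1, Add(Mul(31, Pow(-39, -1)), Mul(-12, Pow(-14, -1))))), Add(Rational(53, 52), Mul(Rational(-1, 4), -8, 5))), 2) = Pow(Add(Add(6, Mul(-1, Add(Mul(31, Rational(-1, 39)), Mul(-12, Rational(-1, 14))))), Add(Rational(53, 52), 10)), 2) = Pow(Add(Add(6, Mul(-1, Add(Rational(-31, 39), Rational(6, 7)))), Rational(573, 52)), 2) = Pow(Add(Add(6, Mul(-1, Rational(17, 273))), Rational(573, 52)), 2) = Pow(Add(Add(6, Rational(-17, 273)), Rational(573, 52)), 2) = Pow(Add(Rational(1621, 273), Rational(573, 52)), 2) = Pow(Rational(18517, 1092), 2) = Rational(342879289, 1192464)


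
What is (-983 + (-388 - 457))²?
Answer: 3341584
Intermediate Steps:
(-983 + (-388 - 457))² = (-983 - 845)² = (-1828)² = 3341584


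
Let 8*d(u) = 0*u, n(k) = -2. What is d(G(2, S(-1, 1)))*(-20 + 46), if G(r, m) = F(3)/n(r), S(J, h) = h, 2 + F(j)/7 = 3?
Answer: 0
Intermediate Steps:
F(j) = 7 (F(j) = -14 + 7*3 = -14 + 21 = 7)
G(r, m) = -7/2 (G(r, m) = 7/(-2) = 7*(-½) = -7/2)
d(u) = 0 (d(u) = (0*u)/8 = (⅛)*0 = 0)
d(G(2, S(-1, 1)))*(-20 + 46) = 0*(-20 + 46) = 0*26 = 0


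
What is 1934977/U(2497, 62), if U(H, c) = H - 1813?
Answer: 1934977/684 ≈ 2828.9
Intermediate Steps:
U(H, c) = -1813 + H
1934977/U(2497, 62) = 1934977/(-1813 + 2497) = 1934977/684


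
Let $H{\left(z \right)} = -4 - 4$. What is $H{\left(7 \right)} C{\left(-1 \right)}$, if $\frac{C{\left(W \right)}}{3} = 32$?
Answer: $-768$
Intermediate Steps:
$H{\left(z \right)} = -8$
$C{\left(W \right)} = 96$ ($C{\left(W \right)} = 3 \cdot 32 = 96$)
$H{\left(7 \right)} C{\left(-1 \right)} = \left(-8\right) 96 = -768$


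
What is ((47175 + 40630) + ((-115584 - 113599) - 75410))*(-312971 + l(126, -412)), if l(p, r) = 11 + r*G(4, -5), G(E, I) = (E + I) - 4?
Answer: 67399389200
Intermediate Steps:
G(E, I) = -4 + E + I
l(p, r) = 11 - 5*r (l(p, r) = 11 + r*(-4 + 4 - 5) = 11 + r*(-5) = 11 - 5*r)
((47175 + 40630) + ((-115584 - 113599) - 75410))*(-312971 + l(126, -412)) = ((47175 + 40630) + ((-115584 - 113599) - 75410))*(-312971 + (11 - 5*(-412))) = (87805 + (-229183 - 75410))*(-312971 + (11 + 2060)) = (87805 - 304593)*(-312971 + 2071) = -216788*(-310900) = 67399389200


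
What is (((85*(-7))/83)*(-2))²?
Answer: 1416100/6889 ≈ 205.56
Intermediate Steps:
(((85*(-7))/83)*(-2))² = (-595*1/83*(-2))² = (-595/83*(-2))² = (1190/83)² = 1416100/6889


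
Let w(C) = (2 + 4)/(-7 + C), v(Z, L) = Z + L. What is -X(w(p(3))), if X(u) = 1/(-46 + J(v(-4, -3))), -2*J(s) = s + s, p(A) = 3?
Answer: 1/39 ≈ 0.025641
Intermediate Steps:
v(Z, L) = L + Z
w(C) = 6/(-7 + C)
J(s) = -s (J(s) = -(s + s)/2 = -s)
X(u) = -1/39 (X(u) = 1/(-46 - (-3 - 4)) = 1/(-46 - 1*(-7)) = 1/(-46 + 7) = 1/(-39) = -1/39)
-X(w(p(3))) = -1*(-1/39) = 1/39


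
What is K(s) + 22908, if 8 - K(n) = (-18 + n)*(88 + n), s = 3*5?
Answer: 23225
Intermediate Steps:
s = 15
K(n) = 8 - (-18 + n)*(88 + n)
K(s) + 22908 = (1592 - 1*15**2 - 70*15) + 22908 = (1592 - 1*225 - 1050) + 22908 = (1592 - 225 - 1050) + 22908 = 317 + 22908 = 23225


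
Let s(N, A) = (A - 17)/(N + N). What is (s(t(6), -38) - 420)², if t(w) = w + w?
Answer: 102718225/576 ≈ 1.7833e+5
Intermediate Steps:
t(w) = 2*w
s(N, A) = (-17 + A)/(2*N) (s(N, A) = (-17 + A)/((2*N)) = (-17 + A)*(1/(2*N)) = (-17 + A)/(2*N))
(s(t(6), -38) - 420)² = ((-17 - 38)/(2*((2*6))) - 420)² = ((½)*(-55)/12 - 420)² = ((½)*(1/12)*(-55) - 420)² = (-55/24 - 420)² = (-10135/24)² = 102718225/576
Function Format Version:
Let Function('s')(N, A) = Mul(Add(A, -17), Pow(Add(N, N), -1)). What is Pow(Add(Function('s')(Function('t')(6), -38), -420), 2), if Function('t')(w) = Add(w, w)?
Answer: Rational(102718225, 576) ≈ 1.7833e+5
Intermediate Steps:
Function('t')(w) = Mul(2, w)
Function('s')(N, A) = Mul(Rational(1, 2), Pow(N, -1), Add(-17, A)) (Function('s')(N, A) = Mul(Add(-17, A), Pow(Mul(2, N), -1)) = Mul(Add(-17, A), Mul(Rational(1, 2), Pow(N, -1))) = Mul(Rational(1, 2), Pow(N, -1), Add(-17, A)))
Pow(Add(Function('s')(Function('t')(6), -38), -420), 2) = Pow(Add(Mul(Rational(1, 2), Pow(Mul(2, 6), -1), Add(-17, -38)), -420), 2) = Pow(Add(Mul(Rational(1, 2), Pow(12, -1), -55), -420), 2) = Pow(Add(Mul(Rational(1, 2), Rational(1, 12), -55), -420), 2) = Pow(Add(Rational(-55, 24), -420), 2) = Pow(Rational(-10135, 24), 2) = Rational(102718225, 576)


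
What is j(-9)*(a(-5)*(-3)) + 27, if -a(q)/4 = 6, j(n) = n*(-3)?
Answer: 1971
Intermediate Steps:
j(n) = -3*n
a(q) = -24 (a(q) = -4*6 = -24)
j(-9)*(a(-5)*(-3)) + 27 = (-3*(-9))*(-24*(-3)) + 27 = 27*72 + 27 = 1944 + 27 = 1971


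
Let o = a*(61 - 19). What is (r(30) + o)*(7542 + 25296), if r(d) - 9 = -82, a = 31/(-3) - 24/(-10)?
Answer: -66693978/5 ≈ -1.3339e+7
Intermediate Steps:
a = -119/15 (a = 31*(-⅓) - 24*(-⅒) = -31/3 + 12/5 = -119/15 ≈ -7.9333)
r(d) = -73 (r(d) = 9 - 82 = -73)
o = -1666/5 (o = -119*(61 - 19)/15 = -119/15*42 = -1666/5 ≈ -333.20)
(r(30) + o)*(7542 + 25296) = (-73 - 1666/5)*(7542 + 25296) = -2031/5*32838 = -66693978/5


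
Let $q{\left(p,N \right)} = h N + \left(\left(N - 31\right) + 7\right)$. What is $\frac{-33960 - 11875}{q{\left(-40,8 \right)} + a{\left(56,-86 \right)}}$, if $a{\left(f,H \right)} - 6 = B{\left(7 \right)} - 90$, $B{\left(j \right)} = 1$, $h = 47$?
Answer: $- \frac{45835}{277} \approx -165.47$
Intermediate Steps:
$a{\left(f,H \right)} = -83$ ($a{\left(f,H \right)} = 6 + \left(1 - 90\right) = 6 - 89 = -83$)
$q{\left(p,N \right)} = -24 + 48 N$ ($q{\left(p,N \right)} = 47 N + \left(\left(N - 31\right) + 7\right) = 47 N + \left(\left(-31 + N\right) + 7\right) = 47 N + \left(-24 + N\right) = -24 + 48 N$)
$\frac{-33960 - 11875}{q{\left(-40,8 \right)} + a{\left(56,-86 \right)}} = \frac{-33960 - 11875}{\left(-24 + 48 \cdot 8\right) - 83} = - \frac{45835}{\left(-24 + 384\right) - 83} = - \frac{45835}{360 - 83} = - \frac{45835}{277}$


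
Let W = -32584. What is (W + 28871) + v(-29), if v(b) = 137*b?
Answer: -7686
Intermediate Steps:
(W + 28871) + v(-29) = (-32584 + 28871) + 137*(-29) = -3713 - 3973 = -7686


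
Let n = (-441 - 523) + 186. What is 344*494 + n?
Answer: 169158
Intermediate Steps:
n = -778 (n = -964 + 186 = -778)
344*494 + n = 344*494 - 778 = 169936 - 778 = 169158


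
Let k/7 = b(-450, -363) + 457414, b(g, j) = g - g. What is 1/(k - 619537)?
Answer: 1/2582361 ≈ 3.8724e-7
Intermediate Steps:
b(g, j) = 0
k = 3201898 (k = 7*(0 + 457414) = 7*457414 = 3201898)
1/(k - 619537) = 1/(3201898 - 619537) = 1/2582361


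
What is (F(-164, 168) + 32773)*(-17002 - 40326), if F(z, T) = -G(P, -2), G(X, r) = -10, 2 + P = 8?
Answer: -1879383824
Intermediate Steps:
P = 6 (P = -2 + 8 = 6)
F(z, T) = 10 (F(z, T) = -1*(-10) = 10)
(F(-164, 168) + 32773)*(-17002 - 40326) = (10 + 32773)*(-17002 - 40326) = 32783*(-57328) = -1879383824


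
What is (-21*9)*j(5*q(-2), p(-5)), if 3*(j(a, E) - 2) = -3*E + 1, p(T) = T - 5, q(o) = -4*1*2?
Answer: -2331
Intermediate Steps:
q(o) = -8 (q(o) = -4*2 = -8)
p(T) = -5 + T
j(a, E) = 7/3 - E (j(a, E) = 2 + (-3*E + 1)/3 = 2 + (1 - 3*E)/3 = 2 + (⅓ - E) = 7/3 - E)
(-21*9)*j(5*q(-2), p(-5)) = (-21*9)*(7/3 - (-5 - 5)) = -189*(7/3 - 1*(-10)) = -189*(7/3 + 10) = -189*37/3 = -2331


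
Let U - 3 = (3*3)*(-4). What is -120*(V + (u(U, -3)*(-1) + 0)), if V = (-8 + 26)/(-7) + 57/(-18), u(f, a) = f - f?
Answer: 4820/7 ≈ 688.57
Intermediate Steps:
U = -33 (U = 3 + (3*3)*(-4) = 3 + 9*(-4) = 3 - 36 = -33)
u(f, a) = 0
V = -241/42 (V = 18*(-1/7) + 57*(-1/18) = -18/7 - 19/6 = -241/42 ≈ -5.7381)
-120*(V + (u(U, -3)*(-1) + 0)) = -120*(-241/42 + (0*(-1) + 0)) = -120*(-241/42 + (0 + 0)) = -120*(-241/42 + 0) = -120*(-241/42) = 4820/7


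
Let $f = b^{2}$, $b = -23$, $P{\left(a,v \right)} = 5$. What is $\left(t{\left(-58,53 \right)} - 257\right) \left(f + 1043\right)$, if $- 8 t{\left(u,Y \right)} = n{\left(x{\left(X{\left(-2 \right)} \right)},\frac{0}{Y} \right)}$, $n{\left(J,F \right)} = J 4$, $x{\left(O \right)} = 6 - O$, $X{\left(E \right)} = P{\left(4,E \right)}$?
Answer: $-404790$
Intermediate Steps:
$X{\left(E \right)} = 5$
$n{\left(J,F \right)} = 4 J$
$t{\left(u,Y \right)} = - \frac{1}{2}$ ($t{\left(u,Y \right)} = - \frac{4 \left(6 - 5\right)}{8} = - \frac{4 \cdot 1}{8} = \left(- \frac{1}{8}\right) 4 = - \frac{1}{2}$)
$f = 529$ ($f = \left(-23\right)^{2} = 529$)
$\left(t{\left(-58,53 \right)} - 257\right) \left(f + 1043\right) = \left(- \frac{1}{2} - 257\right) \left(529 + 1043\right) = \left(- \frac{515}{2}\right) 1572 = -404790$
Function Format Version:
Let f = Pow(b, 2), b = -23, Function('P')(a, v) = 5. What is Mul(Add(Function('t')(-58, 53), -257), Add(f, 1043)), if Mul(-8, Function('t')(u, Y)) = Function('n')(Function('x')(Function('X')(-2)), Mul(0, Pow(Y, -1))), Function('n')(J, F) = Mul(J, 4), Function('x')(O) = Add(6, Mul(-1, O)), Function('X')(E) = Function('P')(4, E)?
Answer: -404790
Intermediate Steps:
Function('X')(E) = 5
Function('n')(J, F) = Mul(4, J)
Function('t')(u, Y) = Rational(-1, 2) (Function('t')(u, Y) = Mul(Rational(-1, 8), Mul(4, Add(6, Mul(-1, 5)))) = Mul(Rational(-1, 8), Mul(4, Add(6, -5))) = Mul(Rational(-1, 8), Mul(4, 1)) = Mul(Rational(-1, 8), 4) = Rational(-1, 2))
f = 529 (f = Pow(-23, 2) = 529)
Mul(Add(Function('t')(-58, 53), -257), Add(f, 1043)) = Mul(Add(Rational(-1, 2), -257), Add(529, 1043)) = Mul(Rational(-515, 2), 1572) = -404790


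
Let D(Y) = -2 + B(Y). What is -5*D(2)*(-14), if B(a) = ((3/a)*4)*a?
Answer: 700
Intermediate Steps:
B(a) = 12 (B(a) = (12/a)*a = 12)
D(Y) = 10 (D(Y) = -2 + 12 = 10)
-5*D(2)*(-14) = -5*10*(-14) = -50*(-14) = 700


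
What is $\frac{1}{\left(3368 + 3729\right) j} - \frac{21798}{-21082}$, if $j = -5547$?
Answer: $\frac{429061565500}{414968168919} \approx 1.034$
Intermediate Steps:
$\frac{1}{\left(3368 + 3729\right) j} - \frac{21798}{-21082} = \frac{1}{\left(3368 + 3729\right) \left(-5547\right)} - \frac{21798}{-21082} = \frac{1}{7097} \left(- \frac{1}{5547}\right) - - \frac{10899}{10541} = \frac{1}{7097} \left(- \frac{1}{5547}\right) + \frac{10899}{10541} = - \frac{1}{39367059} + \frac{10899}{10541} = \frac{429061565500}{414968168919}$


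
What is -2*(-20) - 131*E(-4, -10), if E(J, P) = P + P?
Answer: 2660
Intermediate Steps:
E(J, P) = 2*P
-2*(-20) - 131*E(-4, -10) = -2*(-20) - 262*(-10) = 40 - 131*(-20) = 40 + 2620 = 2660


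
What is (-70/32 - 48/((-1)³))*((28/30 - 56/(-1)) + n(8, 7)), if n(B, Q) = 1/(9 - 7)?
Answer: 1262959/480 ≈ 2631.2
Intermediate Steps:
n(B, Q) = ½ (n(B, Q) = 1/2 = ½)
(-70/32 - 48/((-1)³))*((28/30 - 56/(-1)) + n(8, 7)) = (-70/32 - 48/((-1)³))*((28/30 - 56/(-1)) + ½) = (-70*1/32 - 48/(-1))*((28*(1/30) - 56*(-1)) + ½) = (-35/16 - 48*(-1))*((14/15 + 56) + ½) = (-35/16 + 48)*(854/15 + ½) = (733/16)*(1723/30) = 1262959/480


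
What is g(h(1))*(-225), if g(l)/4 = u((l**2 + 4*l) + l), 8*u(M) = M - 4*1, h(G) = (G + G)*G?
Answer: -1125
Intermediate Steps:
h(G) = 2*G**2 (h(G) = (2*G)*G = 2*G**2)
u(M) = -1/2 + M/8 (u(M) = (M - 4*1)/8 = (M - 4)/8 = (-4 + M)/8 = -1/2 + M/8)
g(l) = -2 + l**2/2 + 5*l/2 (g(l) = 4*(-1/2 + ((l**2 + 4*l) + l)/8) = 4*(-1/2 + (l**2 + 5*l)/8) = 4*(-1/2 + (l**2/8 + 5*l/8)) = 4*(-1/2 + l**2/8 + 5*l/8) = -2 + l**2/2 + 5*l/2)
g(h(1))*(-225) = (-2 + (2*1**2)*(5 + 2*1**2)/2)*(-225) = (-2 + (2*1)*(5 + 2*1)/2)*(-225) = (-2 + (1/2)*2*(5 + 2))*(-225) = (-2 + (1/2)*2*7)*(-225) = (-2 + 7)*(-225) = 5*(-225) = -1125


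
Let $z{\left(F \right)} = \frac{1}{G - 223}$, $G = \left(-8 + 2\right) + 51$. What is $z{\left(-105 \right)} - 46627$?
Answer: $- \frac{8299607}{178} \approx -46627.0$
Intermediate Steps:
$G = 45$ ($G = -6 + 51 = 45$)
$z{\left(F \right)} = - \frac{1}{178}$ ($z{\left(F \right)} = \frac{1}{45 - 223} = \frac{1}{-178} = - \frac{1}{178}$)
$z{\left(-105 \right)} - 46627 = - \frac{1}{178} - 46627 = - \frac{8299607}{178}$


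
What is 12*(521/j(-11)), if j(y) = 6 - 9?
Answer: -2084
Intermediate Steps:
j(y) = -3
12*(521/j(-11)) = 12*(521/(-3)) = 12*(521*(-1/3)) = 12*(-521/3) = -2084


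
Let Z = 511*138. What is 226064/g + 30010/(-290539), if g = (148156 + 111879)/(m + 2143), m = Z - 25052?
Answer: 3126970764435714/75550308865 ≈ 41389.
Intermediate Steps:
Z = 70518
m = 45466 (m = 70518 - 25052 = 45466)
g = 260035/47609 (g = (148156 + 111879)/(45466 + 2143) = 260035/47609 ≈ 5.4619)
226064/g + 30010/(-290539) = 226064/(260035/47609) + 30010/(-290539) = 226064*(47609/260035) + 30010*(-1/290539) = 10762680976/260035 - 30010/290539 = 3126970764435714/75550308865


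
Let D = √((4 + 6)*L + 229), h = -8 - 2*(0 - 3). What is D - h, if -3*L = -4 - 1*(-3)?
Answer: 2 + √2091/3 ≈ 17.242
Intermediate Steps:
L = ⅓ (L = -(-4 - 1*(-3))/3 = -(-4 + 3)/3 = -⅓*(-1) = ⅓ ≈ 0.33333)
h = -2 (h = -8 - 2*(-3) = -8 + 6 = -2)
D = √2091/3 (D = √((4 + 6)*(⅓) + 229) = √(10*(⅓) + 229) = √(10/3 + 229) = √(697/3) = √2091/3 ≈ 15.242)
D - h = √2091/3 - 1*(-2) = √2091/3 + 2 = 2 + √2091/3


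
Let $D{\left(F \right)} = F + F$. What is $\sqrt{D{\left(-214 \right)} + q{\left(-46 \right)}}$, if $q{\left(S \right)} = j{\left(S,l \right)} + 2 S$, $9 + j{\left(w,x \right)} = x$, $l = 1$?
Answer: $4 i \sqrt{33} \approx 22.978 i$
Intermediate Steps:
$j{\left(w,x \right)} = -9 + x$
$D{\left(F \right)} = 2 F$
$q{\left(S \right)} = -8 + 2 S$ ($q{\left(S \right)} = \left(-9 + 1\right) + 2 S = -8 + 2 S$)
$\sqrt{D{\left(-214 \right)} + q{\left(-46 \right)}} = \sqrt{2 \left(-214\right) + \left(-8 + 2 \left(-46\right)\right)} = \sqrt{-428 - 100} = \sqrt{-528} = 4 i \sqrt{33}$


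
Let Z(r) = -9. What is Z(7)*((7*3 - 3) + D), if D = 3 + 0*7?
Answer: -189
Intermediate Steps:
D = 3 (D = 3 + 0 = 3)
Z(7)*((7*3 - 3) + D) = -9*((7*3 - 3) + 3) = -9*((21 - 3) + 3) = -9*(18 + 3) = -9*21 = -189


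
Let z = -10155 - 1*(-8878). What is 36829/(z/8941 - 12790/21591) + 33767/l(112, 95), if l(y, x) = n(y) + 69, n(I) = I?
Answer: -98619680782540/1976061889 ≈ -49907.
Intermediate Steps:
z = -1277 (z = -10155 + 8878 = -1277)
l(y, x) = 69 + y (l(y, x) = y + 69 = 69 + y)
36829/(z/8941 - 12790/21591) + 33767/l(112, 95) = 36829/(-1277/8941 - 12790/21591) + 33767/(69 + 112) = 36829/(-1277*1/8941 - 12790*1/21591) + 33767/181 = 36829/(-1277/8941 - 12790/21591) + 33767*(1/181) = 36829/(-141927097/193045131) + 33767/181 = 36829*(-193045131/141927097) + 33767/181 = -546896856123/10917469 + 33767/181 = -98619680782540/1976061889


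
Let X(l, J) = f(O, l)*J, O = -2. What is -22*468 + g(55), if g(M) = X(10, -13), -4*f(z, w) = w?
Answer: -20527/2 ≈ -10264.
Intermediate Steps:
f(z, w) = -w/4
X(l, J) = -J*l/4 (X(l, J) = (-l/4)*J = -J*l/4)
g(M) = 65/2 (g(M) = -¼*(-13)*10 = 65/2)
-22*468 + g(55) = -22*468 + 65/2 = -10296 + 65/2 = -20527/2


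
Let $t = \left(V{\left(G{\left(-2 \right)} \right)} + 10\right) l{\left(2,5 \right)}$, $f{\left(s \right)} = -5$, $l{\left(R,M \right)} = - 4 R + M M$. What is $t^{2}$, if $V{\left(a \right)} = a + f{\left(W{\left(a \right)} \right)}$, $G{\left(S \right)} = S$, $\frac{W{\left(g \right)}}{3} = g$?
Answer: $2601$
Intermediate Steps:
$W{\left(g \right)} = 3 g$
$l{\left(R,M \right)} = M^{2} - 4 R$ ($l{\left(R,M \right)} = - 4 R + M^{2} = M^{2} - 4 R$)
$V{\left(a \right)} = -5 + a$ ($V{\left(a \right)} = a - 5 = -5 + a$)
$t = 51$ ($t = \left(\left(-5 - 2\right) + 10\right) \left(5^{2} - 8\right) = \left(-7 + 10\right) \left(25 - 8\right) = 3 \cdot 17 = 51$)
$t^{2} = 51^{2} = 2601$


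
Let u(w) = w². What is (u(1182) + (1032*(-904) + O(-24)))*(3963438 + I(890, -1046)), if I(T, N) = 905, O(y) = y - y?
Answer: 1840232163228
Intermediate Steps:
O(y) = 0
(u(1182) + (1032*(-904) + O(-24)))*(3963438 + I(890, -1046)) = (1182² + (1032*(-904) + 0))*(3963438 + 905) = (1397124 + (-932928 + 0))*3964343 = (1397124 - 932928)*3964343 = 464196*3964343 = 1840232163228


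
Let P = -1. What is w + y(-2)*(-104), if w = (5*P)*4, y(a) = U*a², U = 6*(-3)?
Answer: 7468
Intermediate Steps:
U = -18
y(a) = -18*a²
w = -20 (w = (5*(-1))*4 = -5*4 = -20)
w + y(-2)*(-104) = -20 - 18*(-2)²*(-104) = -20 - 18*4*(-104) = -20 - 72*(-104) = -20 + 7488 = 7468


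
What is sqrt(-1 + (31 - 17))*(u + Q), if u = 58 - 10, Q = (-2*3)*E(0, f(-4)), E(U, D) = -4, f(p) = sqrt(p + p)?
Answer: 72*sqrt(13) ≈ 259.60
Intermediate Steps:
f(p) = sqrt(2)*sqrt(p) (f(p) = sqrt(2*p) = sqrt(2)*sqrt(p))
Q = 24 (Q = -2*3*(-4) = -6*(-4) = 24)
u = 48
sqrt(-1 + (31 - 17))*(u + Q) = sqrt(-1 + (31 - 17))*(48 + 24) = sqrt(-1 + 14)*72 = sqrt(13)*72 = 72*sqrt(13)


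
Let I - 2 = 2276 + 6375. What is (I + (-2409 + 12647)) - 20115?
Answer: -1224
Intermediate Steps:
I = 8653 (I = 2 + (2276 + 6375) = 2 + 8651 = 8653)
(I + (-2409 + 12647)) - 20115 = (8653 + (-2409 + 12647)) - 20115 = (8653 + 10238) - 20115 = 18891 - 20115 = -1224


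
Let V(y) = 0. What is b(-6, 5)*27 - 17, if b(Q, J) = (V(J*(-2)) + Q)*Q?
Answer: 955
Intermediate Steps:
b(Q, J) = Q**2 (b(Q, J) = (0 + Q)*Q = Q*Q = Q**2)
b(-6, 5)*27 - 17 = (-6)**2*27 - 17 = 36*27 - 17 = 972 - 17 = 955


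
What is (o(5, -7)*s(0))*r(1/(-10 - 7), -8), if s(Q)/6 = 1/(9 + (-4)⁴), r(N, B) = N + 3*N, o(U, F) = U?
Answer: -24/901 ≈ -0.026637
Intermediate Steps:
r(N, B) = 4*N
s(Q) = 6/265 (s(Q) = 6/(9 + (-4)⁴) = 6/(9 + 256) = 6/265)
(o(5, -7)*s(0))*r(1/(-10 - 7), -8) = (5*(6/265))*(4/(-10 - 7)) = 6*(4/(-17))/53 = 6*(4*(-1/17))/53 = (6/53)*(-4/17) = -24/901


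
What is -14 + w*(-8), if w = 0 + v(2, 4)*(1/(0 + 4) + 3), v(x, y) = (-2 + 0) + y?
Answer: -66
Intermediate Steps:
v(x, y) = -2 + y
w = 13/2 (w = 0 + (-2 + 4)*(1/(0 + 4) + 3) = 0 + 2*(1/4 + 3) = 0 + 2*(13/4) = 0 + 13/2 = 13/2 ≈ 6.5000)
-14 + w*(-8) = -14 + (13/2)*(-8) = -14 - 52 = -66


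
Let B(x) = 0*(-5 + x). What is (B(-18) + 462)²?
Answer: 213444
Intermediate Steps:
B(x) = 0
(B(-18) + 462)² = (0 + 462)² = 462² = 213444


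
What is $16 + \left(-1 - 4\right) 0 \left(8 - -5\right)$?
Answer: $16$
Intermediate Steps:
$16 + \left(-1 - 4\right) 0 \left(8 - -5\right) = 16 + \left(-5\right) 0 \left(8 + 5\right) = 16 + 0 \cdot 13 = 16 + 0 = 16$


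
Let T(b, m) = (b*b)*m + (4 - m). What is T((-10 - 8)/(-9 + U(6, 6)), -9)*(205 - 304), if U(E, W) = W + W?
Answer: 30789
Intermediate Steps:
U(E, W) = 2*W
T(b, m) = 4 - m + m*b**2 (T(b, m) = b**2*m + (4 - m) = m*b**2 + (4 - m) = 4 - m + m*b**2)
T((-10 - 8)/(-9 + U(6, 6)), -9)*(205 - 304) = (4 - 1*(-9) - 9*(-10 - 8)**2/(-9 + 2*6)**2)*(205 - 304) = (4 + 9 - 9*324/(-9 + 12)**2)*(-99) = (4 + 9 - 9*(-18/3)**2)*(-99) = (4 + 9 - 9*(-18*1/3)**2)*(-99) = (4 + 9 - 9*(-6)**2)*(-99) = (4 + 9 - 9*36)*(-99) = (4 + 9 - 324)*(-99) = -311*(-99) = 30789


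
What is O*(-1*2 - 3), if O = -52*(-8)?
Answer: -2080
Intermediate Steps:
O = 416
O*(-1*2 - 3) = 416*(-1*2 - 3) = 416*(-2 - 3) = 416*(-5) = -2080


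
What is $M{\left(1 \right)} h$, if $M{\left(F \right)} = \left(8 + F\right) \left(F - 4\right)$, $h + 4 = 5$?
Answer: $-27$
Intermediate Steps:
$h = 1$ ($h = -4 + 5 = 1$)
$M{\left(F \right)} = \left(-4 + F\right) \left(8 + F\right)$ ($M{\left(F \right)} = \left(8 + F\right) \left(-4 + F\right) = \left(-4 + F\right) \left(8 + F\right)$)
$M{\left(1 \right)} h = \left(-32 + 1^{2} + 4 \cdot 1\right) 1 = \left(-32 + 1 + 4\right) 1 = \left(-27\right) 1 = -27$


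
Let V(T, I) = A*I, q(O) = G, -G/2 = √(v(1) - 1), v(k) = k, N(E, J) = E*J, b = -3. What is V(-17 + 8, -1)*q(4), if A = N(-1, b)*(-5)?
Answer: 0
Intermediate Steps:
A = -15 (A = -1*(-3)*(-5) = 3*(-5) = -15)
G = 0 (G = -2*√(1 - 1) = -2*√0 = -2*0 = 0)
q(O) = 0
V(T, I) = -15*I
V(-17 + 8, -1)*q(4) = -15*(-1)*0 = 15*0 = 0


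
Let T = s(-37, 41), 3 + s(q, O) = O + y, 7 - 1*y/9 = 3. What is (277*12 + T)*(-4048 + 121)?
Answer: -13343946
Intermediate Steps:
y = 36 (y = 63 - 9*3 = 63 - 27 = 36)
s(q, O) = 33 + O (s(q, O) = -3 + (O + 36) = -3 + (36 + O) = 33 + O)
T = 74 (T = 33 + 41 = 74)
(277*12 + T)*(-4048 + 121) = (277*12 + 74)*(-4048 + 121) = (3324 + 74)*(-3927) = 3398*(-3927) = -13343946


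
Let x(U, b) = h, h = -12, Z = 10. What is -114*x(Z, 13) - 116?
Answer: 1252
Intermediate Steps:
x(U, b) = -12
-114*x(Z, 13) - 116 = -114*(-12) - 116 = 1368 - 116 = 1252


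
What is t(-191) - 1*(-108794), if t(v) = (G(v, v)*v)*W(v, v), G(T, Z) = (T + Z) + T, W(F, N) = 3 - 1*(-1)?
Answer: 546566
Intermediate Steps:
W(F, N) = 4 (W(F, N) = 3 + 1 = 4)
G(T, Z) = Z + 2*T
t(v) = 12*v**2 (t(v) = ((v + 2*v)*v)*4 = ((3*v)*v)*4 = (3*v**2)*4 = 12*v**2)
t(-191) - 1*(-108794) = 12*(-191)**2 - 1*(-108794) = 12*36481 + 108794 = 437772 + 108794 = 546566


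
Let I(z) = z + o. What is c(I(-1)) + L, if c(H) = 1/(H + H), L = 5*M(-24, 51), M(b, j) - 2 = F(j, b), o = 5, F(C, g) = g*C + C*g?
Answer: -97839/8 ≈ -12230.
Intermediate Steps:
F(C, g) = 2*C*g (F(C, g) = C*g + C*g = 2*C*g)
I(z) = 5 + z (I(z) = z + 5 = 5 + z)
M(b, j) = 2 + 2*b*j (M(b, j) = 2 + 2*j*b = 2 + 2*b*j)
L = -12230 (L = 5*(2 + 2*(-24)*51) = 5*(2 - 2448) = 5*(-2446) = -12230)
c(H) = 1/(2*H)
c(I(-1)) + L = 1/(2*(5 - 1)) - 12230 = (1/2)/4 - 12230 = (1/2)*(1/4) - 12230 = 1/8 - 12230 = -97839/8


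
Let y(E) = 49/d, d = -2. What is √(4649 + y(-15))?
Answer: √18498/2 ≈ 68.004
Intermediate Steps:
y(E) = -49/2 (y(E) = 49/(-2) = 49*(-½) = -49/2)
√(4649 + y(-15)) = √(4649 - 49/2) = √(9249/2) = √18498/2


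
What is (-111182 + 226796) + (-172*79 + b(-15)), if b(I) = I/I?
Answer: 102027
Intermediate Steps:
b(I) = 1
(-111182 + 226796) + (-172*79 + b(-15)) = (-111182 + 226796) + (-172*79 + 1) = 115614 + (-13588 + 1) = 115614 - 13587 = 102027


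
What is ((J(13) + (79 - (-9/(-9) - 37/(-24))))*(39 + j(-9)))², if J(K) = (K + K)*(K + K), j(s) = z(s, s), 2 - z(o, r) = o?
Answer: 203829675625/144 ≈ 1.4155e+9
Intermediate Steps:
z(o, r) = 2 - o
j(s) = 2 - s
J(K) = 4*K² (J(K) = (2*K)*(2*K) = 4*K²)
((J(13) + (79 - (-9/(-9) - 37/(-24))))*(39 + j(-9)))² = ((4*13² + (79 - (-9/(-9) - 37/(-24))))*(39 + (2 - 1*(-9))))² = ((4*169 + (79 - (-9*(-⅑) - 37*(-1/24))))*(39 + (2 + 9)))² = ((676 + (79 - (1 + 37/24)))*(39 + 11))² = ((676 + (79 - 1*61/24))*50)² = ((676 + (79 - 61/24))*50)² = ((676 + 1835/24)*50)² = ((18059/24)*50)² = (451475/12)² = 203829675625/144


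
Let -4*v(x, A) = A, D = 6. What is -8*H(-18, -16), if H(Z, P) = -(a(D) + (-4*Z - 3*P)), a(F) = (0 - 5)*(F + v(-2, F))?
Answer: 780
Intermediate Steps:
v(x, A) = -A/4
a(F) = -15*F/4 (a(F) = (0 - 5)*(F - F/4) = -15*F/4)
H(Z, P) = 45/2 + 3*P + 4*Z (H(Z, P) = -(-15/4*6 + (-4*Z - 3*P)) = -(-45/2 + (-4*Z - 3*P)) = -(-45/2 - 4*Z - 3*P) = 45/2 + 3*P + 4*Z)
-8*H(-18, -16) = -8*(45/2 + 3*(-16) + 4*(-18)) = -8*(45/2 - 48 - 72) = -8*(-195/2) = 780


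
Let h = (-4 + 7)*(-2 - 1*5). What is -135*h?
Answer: 2835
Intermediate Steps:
h = -21 (h = 3*(-2 - 5) = 3*(-7) = -21)
-135*h = -135*(-21) = 2835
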